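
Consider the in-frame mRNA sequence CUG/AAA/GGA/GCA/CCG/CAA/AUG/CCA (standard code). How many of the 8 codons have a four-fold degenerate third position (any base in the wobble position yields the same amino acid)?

Codon 1 CUG (Leu): third position 4-fold.
Codon 2 AAA (Lys): third position 2-fold.
Codon 3 GGA (Gly): third position 4-fold.
Codon 4 GCA (Ala): third position 4-fold.
Codon 5 CCG (Pro): third position 4-fold.
Codon 6 CAA (Gln): third position 2-fold.
Codon 7 AUG (Met): third position 1-fold.
Codon 8 CCA (Pro): third position 4-fold.
Four-fold degenerate third positions: 5.

5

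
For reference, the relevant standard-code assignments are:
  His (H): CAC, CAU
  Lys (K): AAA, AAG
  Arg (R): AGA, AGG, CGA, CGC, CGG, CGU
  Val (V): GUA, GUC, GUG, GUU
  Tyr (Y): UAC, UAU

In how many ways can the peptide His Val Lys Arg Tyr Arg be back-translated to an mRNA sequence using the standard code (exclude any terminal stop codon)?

1152

His: 2 codons.
Val: 4 codons.
Lys: 2 codons.
Arg: 6 codons.
Tyr: 2 codons.
Arg: 6 codons.
2 × 4 × 2 × 6 × 2 × 6 = 1152.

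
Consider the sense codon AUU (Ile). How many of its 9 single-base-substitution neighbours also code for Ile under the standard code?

Position 1: none → 0 synonymous.
Position 2: none → 0 synonymous.
Position 3: AUC, AUA → 2 synonymous.
Total: 0 + 0 + 2 = 2.

2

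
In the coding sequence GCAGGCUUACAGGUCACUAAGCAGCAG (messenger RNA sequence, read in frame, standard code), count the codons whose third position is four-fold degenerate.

Codon 1 GCA (Ala): third position 4-fold.
Codon 2 GGC (Gly): third position 4-fold.
Codon 3 UUA (Leu): third position 2-fold.
Codon 4 CAG (Gln): third position 2-fold.
Codon 5 GUC (Val): third position 4-fold.
Codon 6 ACU (Thr): third position 4-fold.
Codon 7 AAG (Lys): third position 2-fold.
Codon 8 CAG (Gln): third position 2-fold.
Codon 9 CAG (Gln): third position 2-fold.
Four-fold degenerate third positions: 4.

4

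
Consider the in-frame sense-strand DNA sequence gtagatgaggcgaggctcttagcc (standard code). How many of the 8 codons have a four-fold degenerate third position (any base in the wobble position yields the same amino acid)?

Codon 1 GTA (Val): third position 4-fold.
Codon 2 GAT (Asp): third position 2-fold.
Codon 3 GAG (Glu): third position 2-fold.
Codon 4 GCG (Ala): third position 4-fold.
Codon 5 AGG (Arg): third position 2-fold.
Codon 6 CTC (Leu): third position 4-fold.
Codon 7 TTA (Leu): third position 2-fold.
Codon 8 GCC (Ala): third position 4-fold.
Four-fold degenerate third positions: 4.

4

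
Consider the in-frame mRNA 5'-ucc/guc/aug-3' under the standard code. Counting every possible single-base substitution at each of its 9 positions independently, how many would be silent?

6

Codon 1 (UCC, Ser): 3 synonymous substitutions.
Codon 2 (GUC, Val): 3 synonymous substitutions.
Codon 3 (AUG, Met): 0 synonymous substitutions.
Total: 3 + 3 + 0 = 6.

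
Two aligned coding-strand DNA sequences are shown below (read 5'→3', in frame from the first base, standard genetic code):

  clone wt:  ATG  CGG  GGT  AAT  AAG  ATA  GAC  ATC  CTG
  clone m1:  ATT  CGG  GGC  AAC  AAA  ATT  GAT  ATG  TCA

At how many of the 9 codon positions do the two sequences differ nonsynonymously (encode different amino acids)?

3

Codon 1: ATG Met / ATT Ile — nonsynonymous.
Codon 2: CGG Arg / CGG Arg — identical.
Codon 3: GGT Gly / GGC Gly — synonymous.
Codon 4: AAT Asn / AAC Asn — synonymous.
Codon 5: AAG Lys / AAA Lys — synonymous.
Codon 6: ATA Ile / ATT Ile — synonymous.
Codon 7: GAC Asp / GAT Asp — synonymous.
Codon 8: ATC Ile / ATG Met — nonsynonymous.
Codon 9: CTG Leu / TCA Ser — nonsynonymous.
Nonsynonymous differences: 3.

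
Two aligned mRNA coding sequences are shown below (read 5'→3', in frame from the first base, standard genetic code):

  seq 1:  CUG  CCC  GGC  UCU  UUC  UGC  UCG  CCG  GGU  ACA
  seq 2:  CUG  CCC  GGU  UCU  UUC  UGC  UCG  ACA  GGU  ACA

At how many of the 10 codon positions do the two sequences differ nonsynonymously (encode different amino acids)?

1

Codon 1: CUG Leu / CUG Leu — identical.
Codon 2: CCC Pro / CCC Pro — identical.
Codon 3: GGC Gly / GGU Gly — synonymous.
Codon 4: UCU Ser / UCU Ser — identical.
Codon 5: UUC Phe / UUC Phe — identical.
Codon 6: UGC Cys / UGC Cys — identical.
Codon 7: UCG Ser / UCG Ser — identical.
Codon 8: CCG Pro / ACA Thr — nonsynonymous.
Codon 9: GGU Gly / GGU Gly — identical.
Codon 10: ACA Thr / ACA Thr — identical.
Nonsynonymous differences: 1.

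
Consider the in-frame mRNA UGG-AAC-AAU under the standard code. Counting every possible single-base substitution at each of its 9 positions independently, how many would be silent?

2

Codon 1 (UGG, Trp): 0 synonymous substitutions.
Codon 2 (AAC, Asn): 1 synonymous substitution.
Codon 3 (AAU, Asn): 1 synonymous substitution.
Total: 0 + 1 + 1 = 2.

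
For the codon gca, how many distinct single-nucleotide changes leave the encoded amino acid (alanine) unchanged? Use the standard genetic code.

Position 1: none → 0 synonymous.
Position 2: none → 0 synonymous.
Position 3: GCU, GCC, GCG → 3 synonymous.
Total: 0 + 0 + 3 = 3.

3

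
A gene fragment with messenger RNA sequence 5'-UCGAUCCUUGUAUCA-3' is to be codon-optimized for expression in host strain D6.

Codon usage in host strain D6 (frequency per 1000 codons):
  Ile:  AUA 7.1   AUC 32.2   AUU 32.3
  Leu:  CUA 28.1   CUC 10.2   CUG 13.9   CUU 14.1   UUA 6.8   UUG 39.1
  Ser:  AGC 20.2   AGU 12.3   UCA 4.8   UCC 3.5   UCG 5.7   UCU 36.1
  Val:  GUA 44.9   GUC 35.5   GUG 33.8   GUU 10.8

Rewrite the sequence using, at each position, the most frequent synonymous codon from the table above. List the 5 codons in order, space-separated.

UCU AUU UUG GUA UCU

Codon 1 (Ser): best is UCU at 36.1.
Codon 2 (Ile): best is AUU at 32.3.
Codon 3 (Leu): best is UUG at 39.1.
Codon 4 (Val): best is GUA at 44.9.
Codon 5 (Ser): best is UCU at 36.1.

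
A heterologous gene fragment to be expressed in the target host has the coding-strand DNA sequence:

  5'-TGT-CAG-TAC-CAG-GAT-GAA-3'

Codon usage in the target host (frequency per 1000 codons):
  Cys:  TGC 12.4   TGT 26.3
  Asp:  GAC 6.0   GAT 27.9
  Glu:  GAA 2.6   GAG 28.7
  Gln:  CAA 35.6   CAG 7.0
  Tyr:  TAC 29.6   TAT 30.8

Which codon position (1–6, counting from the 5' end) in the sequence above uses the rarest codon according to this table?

Codon 1 TGT (Cys): 26.3 per 1000.
Codon 2 CAG (Gln): 7.0 per 1000.
Codon 3 TAC (Tyr): 29.6 per 1000.
Codon 4 CAG (Gln): 7.0 per 1000.
Codon 5 GAT (Asp): 27.9 per 1000.
Codon 6 GAA (Glu): 2.6 per 1000.
Lowest frequency is 2.6 at codon 6.

6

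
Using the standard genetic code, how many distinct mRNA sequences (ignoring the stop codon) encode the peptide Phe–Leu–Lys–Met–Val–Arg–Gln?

Phe: 2 codons.
Leu: 6 codons.
Lys: 2 codons.
Met: 1 codon.
Val: 4 codons.
Arg: 6 codons.
Gln: 2 codons.
2 × 6 × 2 × 1 × 4 × 6 × 2 = 1152.

1152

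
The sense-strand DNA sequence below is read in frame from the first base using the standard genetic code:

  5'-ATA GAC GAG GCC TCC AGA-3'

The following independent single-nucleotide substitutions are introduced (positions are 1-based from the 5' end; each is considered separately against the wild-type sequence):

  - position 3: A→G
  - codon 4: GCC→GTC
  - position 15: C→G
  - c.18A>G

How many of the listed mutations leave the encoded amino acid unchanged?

2

Codon 1: ATA (Ile) → ATG (Met) — missense.
Codon 4: GCC (Ala) → GTC (Val) — missense.
Codon 5: TCC (Ser) → TCG (Ser) — synonymous.
Codon 6: AGA (Arg) → AGG (Arg) — synonymous.
Synonymous: 2 of 4.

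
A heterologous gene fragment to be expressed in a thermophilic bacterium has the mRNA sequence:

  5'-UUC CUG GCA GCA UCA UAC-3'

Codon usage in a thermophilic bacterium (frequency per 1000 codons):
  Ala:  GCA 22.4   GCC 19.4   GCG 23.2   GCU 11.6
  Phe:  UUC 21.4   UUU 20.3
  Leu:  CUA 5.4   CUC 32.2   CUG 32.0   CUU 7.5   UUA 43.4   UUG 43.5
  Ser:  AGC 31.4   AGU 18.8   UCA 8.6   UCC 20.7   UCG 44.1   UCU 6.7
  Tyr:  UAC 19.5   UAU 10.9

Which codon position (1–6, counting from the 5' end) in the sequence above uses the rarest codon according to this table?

Codon 1 UUC (Phe): 21.4 per 1000.
Codon 2 CUG (Leu): 32.0 per 1000.
Codon 3 GCA (Ala): 22.4 per 1000.
Codon 4 GCA (Ala): 22.4 per 1000.
Codon 5 UCA (Ser): 8.6 per 1000.
Codon 6 UAC (Tyr): 19.5 per 1000.
Lowest frequency is 8.6 at codon 5.

5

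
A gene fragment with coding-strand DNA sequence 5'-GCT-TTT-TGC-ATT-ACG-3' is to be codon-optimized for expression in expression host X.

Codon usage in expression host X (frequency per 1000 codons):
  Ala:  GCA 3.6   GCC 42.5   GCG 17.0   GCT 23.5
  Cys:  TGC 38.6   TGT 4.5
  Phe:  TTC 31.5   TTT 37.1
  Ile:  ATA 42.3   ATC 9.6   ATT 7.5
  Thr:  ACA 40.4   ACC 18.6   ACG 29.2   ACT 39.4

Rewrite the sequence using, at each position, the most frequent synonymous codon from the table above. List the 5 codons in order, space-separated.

Codon 1 (Ala): best is GCC at 42.5.
Codon 2 (Phe): best is TTT at 37.1.
Codon 3 (Cys): best is TGC at 38.6.
Codon 4 (Ile): best is ATA at 42.3.
Codon 5 (Thr): best is ACA at 40.4.

GCC TTT TGC ATA ACA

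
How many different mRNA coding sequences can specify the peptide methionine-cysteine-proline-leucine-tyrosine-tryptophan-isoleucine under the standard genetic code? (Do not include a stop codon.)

288

Met: 1 codon.
Cys: 2 codons.
Pro: 4 codons.
Leu: 6 codons.
Tyr: 2 codons.
Trp: 1 codon.
Ile: 3 codons.
1 × 2 × 4 × 6 × 2 × 1 × 3 = 288.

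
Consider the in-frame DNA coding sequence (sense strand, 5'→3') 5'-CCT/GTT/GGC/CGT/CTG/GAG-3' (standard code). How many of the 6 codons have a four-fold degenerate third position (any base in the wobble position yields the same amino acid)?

Codon 1 CCT (Pro): third position 4-fold.
Codon 2 GTT (Val): third position 4-fold.
Codon 3 GGC (Gly): third position 4-fold.
Codon 4 CGT (Arg): third position 4-fold.
Codon 5 CTG (Leu): third position 4-fold.
Codon 6 GAG (Glu): third position 2-fold.
Four-fold degenerate third positions: 5.

5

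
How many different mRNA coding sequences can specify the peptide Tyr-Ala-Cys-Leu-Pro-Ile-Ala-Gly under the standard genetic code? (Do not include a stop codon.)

Tyr: 2 codons.
Ala: 4 codons.
Cys: 2 codons.
Leu: 6 codons.
Pro: 4 codons.
Ile: 3 codons.
Ala: 4 codons.
Gly: 4 codons.
2 × 4 × 2 × 6 × 4 × 3 × 4 × 4 = 18432.

18432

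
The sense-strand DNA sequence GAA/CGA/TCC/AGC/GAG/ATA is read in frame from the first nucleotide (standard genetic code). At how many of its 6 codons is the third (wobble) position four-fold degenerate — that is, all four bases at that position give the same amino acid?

Codon 1 GAA (Glu): third position 2-fold.
Codon 2 CGA (Arg): third position 4-fold.
Codon 3 TCC (Ser): third position 4-fold.
Codon 4 AGC (Ser): third position 2-fold.
Codon 5 GAG (Glu): third position 2-fold.
Codon 6 ATA (Ile): third position 3-fold.
Four-fold degenerate third positions: 2.

2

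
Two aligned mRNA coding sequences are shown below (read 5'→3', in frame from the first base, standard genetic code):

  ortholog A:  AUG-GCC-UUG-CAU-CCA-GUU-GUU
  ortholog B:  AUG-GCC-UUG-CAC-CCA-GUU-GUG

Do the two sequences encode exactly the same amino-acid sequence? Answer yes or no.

Codon 1: AUG Met / AUG Met — identical.
Codon 2: GCC Ala / GCC Ala — identical.
Codon 3: UUG Leu / UUG Leu — identical.
Codon 4: CAU His / CAC His — synonymous.
Codon 5: CCA Pro / CCA Pro — identical.
Codon 6: GUU Val / GUU Val — identical.
Codon 7: GUU Val / GUG Val — synonymous.
Nonsynonymous differences: 0 → same protein.

yes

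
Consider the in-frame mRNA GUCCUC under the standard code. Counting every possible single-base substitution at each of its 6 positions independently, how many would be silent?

Codon 1 (GUC, Val): 3 synonymous substitutions.
Codon 2 (CUC, Leu): 3 synonymous substitutions.
Total: 3 + 3 = 6.

6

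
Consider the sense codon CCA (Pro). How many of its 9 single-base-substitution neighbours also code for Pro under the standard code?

Position 1: none → 0 synonymous.
Position 2: none → 0 synonymous.
Position 3: CCU, CCC, CCG → 3 synonymous.
Total: 0 + 0 + 3 = 3.

3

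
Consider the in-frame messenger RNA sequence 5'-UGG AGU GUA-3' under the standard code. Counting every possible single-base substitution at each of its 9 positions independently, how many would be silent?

Codon 1 (UGG, Trp): 0 synonymous substitutions.
Codon 2 (AGU, Ser): 1 synonymous substitution.
Codon 3 (GUA, Val): 3 synonymous substitutions.
Total: 0 + 1 + 3 = 4.

4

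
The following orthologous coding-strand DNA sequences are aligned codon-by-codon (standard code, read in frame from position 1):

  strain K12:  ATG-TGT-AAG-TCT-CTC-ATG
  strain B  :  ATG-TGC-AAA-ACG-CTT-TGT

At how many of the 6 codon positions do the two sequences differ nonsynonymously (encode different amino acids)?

2

Codon 1: ATG Met / ATG Met — identical.
Codon 2: TGT Cys / TGC Cys — synonymous.
Codon 3: AAG Lys / AAA Lys — synonymous.
Codon 4: TCT Ser / ACG Thr — nonsynonymous.
Codon 5: CTC Leu / CTT Leu — synonymous.
Codon 6: ATG Met / TGT Cys — nonsynonymous.
Nonsynonymous differences: 2.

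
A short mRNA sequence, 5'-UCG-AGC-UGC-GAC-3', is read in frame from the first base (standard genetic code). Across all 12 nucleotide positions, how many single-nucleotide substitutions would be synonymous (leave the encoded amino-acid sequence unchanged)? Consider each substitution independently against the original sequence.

Codon 1 (UCG, Ser): 3 synonymous substitutions.
Codon 2 (AGC, Ser): 1 synonymous substitution.
Codon 3 (UGC, Cys): 1 synonymous substitution.
Codon 4 (GAC, Asp): 1 synonymous substitution.
Total: 3 + 1 + 1 + 1 = 6.

6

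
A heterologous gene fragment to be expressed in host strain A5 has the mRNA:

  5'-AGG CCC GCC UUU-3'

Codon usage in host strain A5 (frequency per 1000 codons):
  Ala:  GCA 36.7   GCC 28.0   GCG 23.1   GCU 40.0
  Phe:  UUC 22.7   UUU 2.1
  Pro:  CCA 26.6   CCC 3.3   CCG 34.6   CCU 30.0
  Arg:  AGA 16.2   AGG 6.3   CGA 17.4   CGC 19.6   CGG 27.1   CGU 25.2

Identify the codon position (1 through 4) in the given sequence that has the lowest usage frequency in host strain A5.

4

Codon 1 AGG (Arg): 6.3 per 1000.
Codon 2 CCC (Pro): 3.3 per 1000.
Codon 3 GCC (Ala): 28.0 per 1000.
Codon 4 UUU (Phe): 2.1 per 1000.
Lowest frequency is 2.1 at codon 4.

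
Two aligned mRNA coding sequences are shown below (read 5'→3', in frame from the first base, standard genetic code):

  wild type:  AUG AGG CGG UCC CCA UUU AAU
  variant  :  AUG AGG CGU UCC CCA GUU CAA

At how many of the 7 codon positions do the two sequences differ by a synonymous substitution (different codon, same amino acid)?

1

Codon 1: AUG Met / AUG Met — identical.
Codon 2: AGG Arg / AGG Arg — identical.
Codon 3: CGG Arg / CGU Arg — synonymous.
Codon 4: UCC Ser / UCC Ser — identical.
Codon 5: CCA Pro / CCA Pro — identical.
Codon 6: UUU Phe / GUU Val — nonsynonymous.
Codon 7: AAU Asn / CAA Gln — nonsynonymous.
Synonymous differences: 1.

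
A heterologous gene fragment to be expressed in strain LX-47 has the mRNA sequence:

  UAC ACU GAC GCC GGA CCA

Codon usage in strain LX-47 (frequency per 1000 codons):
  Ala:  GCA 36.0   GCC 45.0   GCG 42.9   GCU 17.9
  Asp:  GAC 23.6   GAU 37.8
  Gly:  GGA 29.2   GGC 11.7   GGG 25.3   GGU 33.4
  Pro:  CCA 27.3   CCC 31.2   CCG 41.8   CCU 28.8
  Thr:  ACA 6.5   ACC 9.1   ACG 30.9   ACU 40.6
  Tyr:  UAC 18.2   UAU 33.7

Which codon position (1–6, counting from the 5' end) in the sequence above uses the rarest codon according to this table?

Codon 1 UAC (Tyr): 18.2 per 1000.
Codon 2 ACU (Thr): 40.6 per 1000.
Codon 3 GAC (Asp): 23.6 per 1000.
Codon 4 GCC (Ala): 45.0 per 1000.
Codon 5 GGA (Gly): 29.2 per 1000.
Codon 6 CCA (Pro): 27.3 per 1000.
Lowest frequency is 18.2 at codon 1.

1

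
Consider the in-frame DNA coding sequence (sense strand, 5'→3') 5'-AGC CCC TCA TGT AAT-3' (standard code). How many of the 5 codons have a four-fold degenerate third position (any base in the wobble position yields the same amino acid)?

2

Codon 1 AGC (Ser): third position 2-fold.
Codon 2 CCC (Pro): third position 4-fold.
Codon 3 TCA (Ser): third position 4-fold.
Codon 4 TGT (Cys): third position 2-fold.
Codon 5 AAT (Asn): third position 2-fold.
Four-fold degenerate third positions: 2.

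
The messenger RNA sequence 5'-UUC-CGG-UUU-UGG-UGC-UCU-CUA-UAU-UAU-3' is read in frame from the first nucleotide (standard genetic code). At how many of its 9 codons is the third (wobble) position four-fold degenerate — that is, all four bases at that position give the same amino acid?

Codon 1 UUC (Phe): third position 2-fold.
Codon 2 CGG (Arg): third position 4-fold.
Codon 3 UUU (Phe): third position 2-fold.
Codon 4 UGG (Trp): third position 1-fold.
Codon 5 UGC (Cys): third position 2-fold.
Codon 6 UCU (Ser): third position 4-fold.
Codon 7 CUA (Leu): third position 4-fold.
Codon 8 UAU (Tyr): third position 2-fold.
Codon 9 UAU (Tyr): third position 2-fold.
Four-fold degenerate third positions: 3.

3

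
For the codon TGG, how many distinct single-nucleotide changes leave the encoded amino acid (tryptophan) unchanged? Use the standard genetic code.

Position 1: none → 0 synonymous.
Position 2: none → 0 synonymous.
Position 3: none → 0 synonymous.
Total: 0 + 0 + 0 = 0.

0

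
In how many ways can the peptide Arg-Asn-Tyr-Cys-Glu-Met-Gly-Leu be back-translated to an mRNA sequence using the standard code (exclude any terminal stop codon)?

2304

Arg: 6 codons.
Asn: 2 codons.
Tyr: 2 codons.
Cys: 2 codons.
Glu: 2 codons.
Met: 1 codon.
Gly: 4 codons.
Leu: 6 codons.
6 × 2 × 2 × 2 × 2 × 1 × 4 × 6 = 2304.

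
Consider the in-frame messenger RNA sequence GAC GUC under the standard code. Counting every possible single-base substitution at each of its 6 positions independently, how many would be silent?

Codon 1 (GAC, Asp): 1 synonymous substitution.
Codon 2 (GUC, Val): 3 synonymous substitutions.
Total: 1 + 3 = 4.

4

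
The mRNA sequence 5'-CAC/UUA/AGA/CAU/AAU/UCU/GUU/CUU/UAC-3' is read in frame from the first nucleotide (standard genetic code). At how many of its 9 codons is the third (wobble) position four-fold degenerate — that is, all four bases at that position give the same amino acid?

3

Codon 1 CAC (His): third position 2-fold.
Codon 2 UUA (Leu): third position 2-fold.
Codon 3 AGA (Arg): third position 2-fold.
Codon 4 CAU (His): third position 2-fold.
Codon 5 AAU (Asn): third position 2-fold.
Codon 6 UCU (Ser): third position 4-fold.
Codon 7 GUU (Val): third position 4-fold.
Codon 8 CUU (Leu): third position 4-fold.
Codon 9 UAC (Tyr): third position 2-fold.
Four-fold degenerate third positions: 3.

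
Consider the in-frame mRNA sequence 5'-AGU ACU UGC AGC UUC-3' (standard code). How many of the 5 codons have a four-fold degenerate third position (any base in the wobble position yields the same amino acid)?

1

Codon 1 AGU (Ser): third position 2-fold.
Codon 2 ACU (Thr): third position 4-fold.
Codon 3 UGC (Cys): third position 2-fold.
Codon 4 AGC (Ser): third position 2-fold.
Codon 5 UUC (Phe): third position 2-fold.
Four-fold degenerate third positions: 1.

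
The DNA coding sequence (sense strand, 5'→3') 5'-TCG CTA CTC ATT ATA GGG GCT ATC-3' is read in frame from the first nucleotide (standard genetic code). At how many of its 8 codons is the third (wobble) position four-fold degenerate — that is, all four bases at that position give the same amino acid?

5

Codon 1 TCG (Ser): third position 4-fold.
Codon 2 CTA (Leu): third position 4-fold.
Codon 3 CTC (Leu): third position 4-fold.
Codon 4 ATT (Ile): third position 3-fold.
Codon 5 ATA (Ile): third position 3-fold.
Codon 6 GGG (Gly): third position 4-fold.
Codon 7 GCT (Ala): third position 4-fold.
Codon 8 ATC (Ile): third position 3-fold.
Four-fold degenerate third positions: 5.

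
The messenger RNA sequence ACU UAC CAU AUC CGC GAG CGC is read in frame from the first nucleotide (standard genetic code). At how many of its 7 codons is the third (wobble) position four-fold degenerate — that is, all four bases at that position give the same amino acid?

Codon 1 ACU (Thr): third position 4-fold.
Codon 2 UAC (Tyr): third position 2-fold.
Codon 3 CAU (His): third position 2-fold.
Codon 4 AUC (Ile): third position 3-fold.
Codon 5 CGC (Arg): third position 4-fold.
Codon 6 GAG (Glu): third position 2-fold.
Codon 7 CGC (Arg): third position 4-fold.
Four-fold degenerate third positions: 3.

3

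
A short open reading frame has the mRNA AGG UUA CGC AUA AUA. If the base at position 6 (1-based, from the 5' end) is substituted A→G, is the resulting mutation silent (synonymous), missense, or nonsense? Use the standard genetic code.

silent

Position 6 falls in codon 2: UUA → Leu.
After the substitution the codon is UUG → Leu.
Both encode Leu, so the change is synonymous.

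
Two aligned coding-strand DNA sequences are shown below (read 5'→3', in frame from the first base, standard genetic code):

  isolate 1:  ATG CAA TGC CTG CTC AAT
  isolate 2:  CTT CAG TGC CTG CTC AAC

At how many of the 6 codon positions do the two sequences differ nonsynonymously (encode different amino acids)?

Codon 1: ATG Met / CTT Leu — nonsynonymous.
Codon 2: CAA Gln / CAG Gln — synonymous.
Codon 3: TGC Cys / TGC Cys — identical.
Codon 4: CTG Leu / CTG Leu — identical.
Codon 5: CTC Leu / CTC Leu — identical.
Codon 6: AAT Asn / AAC Asn — synonymous.
Nonsynonymous differences: 1.

1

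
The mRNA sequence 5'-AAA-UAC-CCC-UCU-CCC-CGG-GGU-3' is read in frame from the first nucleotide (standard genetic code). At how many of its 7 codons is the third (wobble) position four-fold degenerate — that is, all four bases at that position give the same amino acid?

Codon 1 AAA (Lys): third position 2-fold.
Codon 2 UAC (Tyr): third position 2-fold.
Codon 3 CCC (Pro): third position 4-fold.
Codon 4 UCU (Ser): third position 4-fold.
Codon 5 CCC (Pro): third position 4-fold.
Codon 6 CGG (Arg): third position 4-fold.
Codon 7 GGU (Gly): third position 4-fold.
Four-fold degenerate third positions: 5.

5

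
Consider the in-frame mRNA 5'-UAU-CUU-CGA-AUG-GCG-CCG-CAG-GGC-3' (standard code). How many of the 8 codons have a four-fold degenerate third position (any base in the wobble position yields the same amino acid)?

5

Codon 1 UAU (Tyr): third position 2-fold.
Codon 2 CUU (Leu): third position 4-fold.
Codon 3 CGA (Arg): third position 4-fold.
Codon 4 AUG (Met): third position 1-fold.
Codon 5 GCG (Ala): third position 4-fold.
Codon 6 CCG (Pro): third position 4-fold.
Codon 7 CAG (Gln): third position 2-fold.
Codon 8 GGC (Gly): third position 4-fold.
Four-fold degenerate third positions: 5.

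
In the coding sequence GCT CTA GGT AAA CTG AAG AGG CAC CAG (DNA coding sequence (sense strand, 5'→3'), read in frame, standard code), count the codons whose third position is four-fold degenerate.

Codon 1 GCT (Ala): third position 4-fold.
Codon 2 CTA (Leu): third position 4-fold.
Codon 3 GGT (Gly): third position 4-fold.
Codon 4 AAA (Lys): third position 2-fold.
Codon 5 CTG (Leu): third position 4-fold.
Codon 6 AAG (Lys): third position 2-fold.
Codon 7 AGG (Arg): third position 2-fold.
Codon 8 CAC (His): third position 2-fold.
Codon 9 CAG (Gln): third position 2-fold.
Four-fold degenerate third positions: 4.

4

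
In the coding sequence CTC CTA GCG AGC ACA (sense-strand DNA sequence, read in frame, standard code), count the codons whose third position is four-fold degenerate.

4

Codon 1 CTC (Leu): third position 4-fold.
Codon 2 CTA (Leu): third position 4-fold.
Codon 3 GCG (Ala): third position 4-fold.
Codon 4 AGC (Ser): third position 2-fold.
Codon 5 ACA (Thr): third position 4-fold.
Four-fold degenerate third positions: 4.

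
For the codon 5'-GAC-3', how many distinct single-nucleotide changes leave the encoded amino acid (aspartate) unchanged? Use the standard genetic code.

1

Position 1: none → 0 synonymous.
Position 2: none → 0 synonymous.
Position 3: GAU → 1 synonymous.
Total: 0 + 0 + 1 = 1.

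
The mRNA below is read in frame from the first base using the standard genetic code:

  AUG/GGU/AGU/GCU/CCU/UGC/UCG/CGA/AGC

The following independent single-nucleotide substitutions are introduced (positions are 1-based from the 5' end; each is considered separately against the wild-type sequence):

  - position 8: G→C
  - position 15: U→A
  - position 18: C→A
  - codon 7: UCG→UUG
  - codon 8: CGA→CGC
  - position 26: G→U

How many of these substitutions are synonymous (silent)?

Codon 3: AGU (Ser) → ACU (Thr) — missense.
Codon 5: CCU (Pro) → CCA (Pro) — synonymous.
Codon 6: UGC (Cys) → UGA (Stop) — nonsense.
Codon 7: UCG (Ser) → UUG (Leu) — missense.
Codon 8: CGA (Arg) → CGC (Arg) — synonymous.
Codon 9: AGC (Ser) → AUC (Ile) — missense.
Synonymous: 2 of 6.

2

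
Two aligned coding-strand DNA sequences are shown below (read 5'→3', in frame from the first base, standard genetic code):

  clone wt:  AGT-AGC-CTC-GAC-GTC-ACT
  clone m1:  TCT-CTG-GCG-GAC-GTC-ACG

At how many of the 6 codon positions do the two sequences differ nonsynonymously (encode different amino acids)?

2

Codon 1: AGT Ser / TCT Ser — synonymous.
Codon 2: AGC Ser / CTG Leu — nonsynonymous.
Codon 3: CTC Leu / GCG Ala — nonsynonymous.
Codon 4: GAC Asp / GAC Asp — identical.
Codon 5: GTC Val / GTC Val — identical.
Codon 6: ACT Thr / ACG Thr — synonymous.
Nonsynonymous differences: 2.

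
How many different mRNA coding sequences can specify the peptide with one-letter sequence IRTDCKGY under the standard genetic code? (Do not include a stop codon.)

Ile: 3 codons.
Arg: 6 codons.
Thr: 4 codons.
Asp: 2 codons.
Cys: 2 codons.
Lys: 2 codons.
Gly: 4 codons.
Tyr: 2 codons.
3 × 6 × 4 × 2 × 2 × 2 × 4 × 2 = 4608.

4608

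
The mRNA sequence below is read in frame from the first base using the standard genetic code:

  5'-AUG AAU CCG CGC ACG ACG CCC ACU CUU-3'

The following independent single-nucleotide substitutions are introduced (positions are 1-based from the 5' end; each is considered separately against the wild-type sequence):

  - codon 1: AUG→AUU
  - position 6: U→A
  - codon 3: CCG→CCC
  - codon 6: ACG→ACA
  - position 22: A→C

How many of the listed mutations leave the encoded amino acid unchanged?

2

Codon 1: AUG (Met) → AUU (Ile) — missense.
Codon 2: AAU (Asn) → AAA (Lys) — missense.
Codon 3: CCG (Pro) → CCC (Pro) — synonymous.
Codon 6: ACG (Thr) → ACA (Thr) — synonymous.
Codon 8: ACU (Thr) → CCU (Pro) — missense.
Synonymous: 2 of 5.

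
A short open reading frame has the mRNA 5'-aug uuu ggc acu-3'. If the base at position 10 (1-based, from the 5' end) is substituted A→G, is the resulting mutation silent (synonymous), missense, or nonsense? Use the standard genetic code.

missense

Position 10 falls in codon 4: ACU → Thr.
After the substitution the codon is GCU → Ala.
Thr ≠ Ala, so this is a missense mutation.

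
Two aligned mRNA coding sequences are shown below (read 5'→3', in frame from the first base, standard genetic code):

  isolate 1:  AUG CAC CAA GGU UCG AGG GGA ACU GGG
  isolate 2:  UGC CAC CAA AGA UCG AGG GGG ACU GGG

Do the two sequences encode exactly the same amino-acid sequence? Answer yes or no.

Codon 1: AUG Met / UGC Cys — nonsynonymous.
Codon 2: CAC His / CAC His — identical.
Codon 3: CAA Gln / CAA Gln — identical.
Codon 4: GGU Gly / AGA Arg — nonsynonymous.
Codon 5: UCG Ser / UCG Ser — identical.
Codon 6: AGG Arg / AGG Arg — identical.
Codon 7: GGA Gly / GGG Gly — synonymous.
Codon 8: ACU Thr / ACU Thr — identical.
Codon 9: GGG Gly / GGG Gly — identical.
Nonsynonymous differences: 2 → different protein.

no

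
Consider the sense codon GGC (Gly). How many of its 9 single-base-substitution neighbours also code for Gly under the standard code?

3

Position 1: none → 0 synonymous.
Position 2: none → 0 synonymous.
Position 3: GGT, GGA, GGG → 3 synonymous.
Total: 0 + 0 + 3 = 3.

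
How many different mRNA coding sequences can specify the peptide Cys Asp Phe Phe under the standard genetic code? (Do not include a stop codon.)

16

Cys: 2 codons.
Asp: 2 codons.
Phe: 2 codons.
Phe: 2 codons.
2 × 2 × 2 × 2 = 16.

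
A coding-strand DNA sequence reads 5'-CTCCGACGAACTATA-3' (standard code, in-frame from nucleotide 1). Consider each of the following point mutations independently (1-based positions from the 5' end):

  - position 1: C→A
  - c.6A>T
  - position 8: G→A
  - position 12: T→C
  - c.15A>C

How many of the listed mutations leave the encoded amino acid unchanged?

Codon 1: CTC (Leu) → ATC (Ile) — missense.
Codon 2: CGA (Arg) → CGT (Arg) — synonymous.
Codon 3: CGA (Arg) → CAA (Gln) — missense.
Codon 4: ACT (Thr) → ACC (Thr) — synonymous.
Codon 5: ATA (Ile) → ATC (Ile) — synonymous.
Synonymous: 3 of 5.

3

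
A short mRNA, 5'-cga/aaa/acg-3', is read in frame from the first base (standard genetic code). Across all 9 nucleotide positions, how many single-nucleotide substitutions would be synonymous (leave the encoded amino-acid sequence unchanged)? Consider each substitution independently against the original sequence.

Codon 1 (CGA, Arg): 4 synonymous substitutions.
Codon 2 (AAA, Lys): 1 synonymous substitution.
Codon 3 (ACG, Thr): 3 synonymous substitutions.
Total: 4 + 1 + 3 = 8.

8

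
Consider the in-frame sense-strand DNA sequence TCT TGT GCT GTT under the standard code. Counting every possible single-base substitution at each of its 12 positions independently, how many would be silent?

Codon 1 (TCT, Ser): 3 synonymous substitutions.
Codon 2 (TGT, Cys): 1 synonymous substitution.
Codon 3 (GCT, Ala): 3 synonymous substitutions.
Codon 4 (GTT, Val): 3 synonymous substitutions.
Total: 3 + 1 + 3 + 3 = 10.

10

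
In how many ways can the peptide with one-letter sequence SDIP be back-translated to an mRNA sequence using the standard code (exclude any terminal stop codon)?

144

Ser: 6 codons.
Asp: 2 codons.
Ile: 3 codons.
Pro: 4 codons.
6 × 2 × 3 × 4 = 144.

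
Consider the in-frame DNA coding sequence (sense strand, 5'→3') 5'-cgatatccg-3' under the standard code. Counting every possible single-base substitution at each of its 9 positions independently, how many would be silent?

8

Codon 1 (CGA, Arg): 4 synonymous substitutions.
Codon 2 (TAT, Tyr): 1 synonymous substitution.
Codon 3 (CCG, Pro): 3 synonymous substitutions.
Total: 4 + 1 + 3 = 8.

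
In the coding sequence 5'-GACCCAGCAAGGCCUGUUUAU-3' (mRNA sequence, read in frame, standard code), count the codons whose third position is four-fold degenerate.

4

Codon 1 GAC (Asp): third position 2-fold.
Codon 2 CCA (Pro): third position 4-fold.
Codon 3 GCA (Ala): third position 4-fold.
Codon 4 AGG (Arg): third position 2-fold.
Codon 5 CCU (Pro): third position 4-fold.
Codon 6 GUU (Val): third position 4-fold.
Codon 7 UAU (Tyr): third position 2-fold.
Four-fold degenerate third positions: 4.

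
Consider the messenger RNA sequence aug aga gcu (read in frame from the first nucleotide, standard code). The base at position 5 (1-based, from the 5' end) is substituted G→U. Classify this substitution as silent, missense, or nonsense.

Position 5 falls in codon 2: AGA → Arg.
After the substitution the codon is AUA → Ile.
Arg ≠ Ile, so this is a missense mutation.

missense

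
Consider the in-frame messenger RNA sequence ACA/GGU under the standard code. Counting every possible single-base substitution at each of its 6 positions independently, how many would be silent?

Codon 1 (ACA, Thr): 3 synonymous substitutions.
Codon 2 (GGU, Gly): 3 synonymous substitutions.
Total: 3 + 3 = 6.

6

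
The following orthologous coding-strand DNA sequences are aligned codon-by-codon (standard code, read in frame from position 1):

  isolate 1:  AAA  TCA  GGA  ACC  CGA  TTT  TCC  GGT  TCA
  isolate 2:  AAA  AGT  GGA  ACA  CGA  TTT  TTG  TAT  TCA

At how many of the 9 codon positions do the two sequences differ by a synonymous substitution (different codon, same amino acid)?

2

Codon 1: AAA Lys / AAA Lys — identical.
Codon 2: TCA Ser / AGT Ser — synonymous.
Codon 3: GGA Gly / GGA Gly — identical.
Codon 4: ACC Thr / ACA Thr — synonymous.
Codon 5: CGA Arg / CGA Arg — identical.
Codon 6: TTT Phe / TTT Phe — identical.
Codon 7: TCC Ser / TTG Leu — nonsynonymous.
Codon 8: GGT Gly / TAT Tyr — nonsynonymous.
Codon 9: TCA Ser / TCA Ser — identical.
Synonymous differences: 2.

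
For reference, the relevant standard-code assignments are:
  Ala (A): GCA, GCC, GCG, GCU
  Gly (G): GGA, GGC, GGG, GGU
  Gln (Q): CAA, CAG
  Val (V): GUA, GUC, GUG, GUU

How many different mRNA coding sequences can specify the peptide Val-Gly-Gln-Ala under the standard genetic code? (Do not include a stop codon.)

128

Val: 4 codons.
Gly: 4 codons.
Gln: 2 codons.
Ala: 4 codons.
4 × 4 × 2 × 4 = 128.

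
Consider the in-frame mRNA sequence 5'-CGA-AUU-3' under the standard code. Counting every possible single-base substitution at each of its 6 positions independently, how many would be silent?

Codon 1 (CGA, Arg): 4 synonymous substitutions.
Codon 2 (AUU, Ile): 2 synonymous substitutions.
Total: 4 + 2 = 6.

6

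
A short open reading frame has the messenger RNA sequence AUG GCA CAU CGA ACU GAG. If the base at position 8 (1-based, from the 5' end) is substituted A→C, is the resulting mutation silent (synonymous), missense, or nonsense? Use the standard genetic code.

Position 8 falls in codon 3: CAU → His.
After the substitution the codon is CCU → Pro.
His ≠ Pro, so this is a missense mutation.

missense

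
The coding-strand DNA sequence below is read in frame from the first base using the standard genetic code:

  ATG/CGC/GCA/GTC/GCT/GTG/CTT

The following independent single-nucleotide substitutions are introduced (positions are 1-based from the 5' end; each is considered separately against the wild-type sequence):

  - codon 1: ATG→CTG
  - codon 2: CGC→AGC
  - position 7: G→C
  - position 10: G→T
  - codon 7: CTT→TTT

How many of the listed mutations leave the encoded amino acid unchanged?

Codon 1: ATG (Met) → CTG (Leu) — missense.
Codon 2: CGC (Arg) → AGC (Ser) — missense.
Codon 3: GCA (Ala) → CCA (Pro) — missense.
Codon 4: GTC (Val) → TTC (Phe) — missense.
Codon 7: CTT (Leu) → TTT (Phe) — missense.
Synonymous: 0 of 5.

0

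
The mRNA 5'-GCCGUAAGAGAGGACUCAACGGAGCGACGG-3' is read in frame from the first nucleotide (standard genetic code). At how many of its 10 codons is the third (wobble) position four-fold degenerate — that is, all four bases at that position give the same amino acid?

Codon 1 GCC (Ala): third position 4-fold.
Codon 2 GUA (Val): third position 4-fold.
Codon 3 AGA (Arg): third position 2-fold.
Codon 4 GAG (Glu): third position 2-fold.
Codon 5 GAC (Asp): third position 2-fold.
Codon 6 UCA (Ser): third position 4-fold.
Codon 7 ACG (Thr): third position 4-fold.
Codon 8 GAG (Glu): third position 2-fold.
Codon 9 CGA (Arg): third position 4-fold.
Codon 10 CGG (Arg): third position 4-fold.
Four-fold degenerate third positions: 6.

6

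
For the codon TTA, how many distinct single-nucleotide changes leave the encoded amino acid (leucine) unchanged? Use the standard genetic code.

2

Position 1: CTA → 1 synonymous.
Position 2: none → 0 synonymous.
Position 3: TTG → 1 synonymous.
Total: 1 + 0 + 1 = 2.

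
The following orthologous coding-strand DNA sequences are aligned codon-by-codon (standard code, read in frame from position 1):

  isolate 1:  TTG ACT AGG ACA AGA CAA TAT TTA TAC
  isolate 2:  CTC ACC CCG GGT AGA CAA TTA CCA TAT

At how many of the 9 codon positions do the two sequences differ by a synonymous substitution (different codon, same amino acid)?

Codon 1: TTG Leu / CTC Leu — synonymous.
Codon 2: ACT Thr / ACC Thr — synonymous.
Codon 3: AGG Arg / CCG Pro — nonsynonymous.
Codon 4: ACA Thr / GGT Gly — nonsynonymous.
Codon 5: AGA Arg / AGA Arg — identical.
Codon 6: CAA Gln / CAA Gln — identical.
Codon 7: TAT Tyr / TTA Leu — nonsynonymous.
Codon 8: TTA Leu / CCA Pro — nonsynonymous.
Codon 9: TAC Tyr / TAT Tyr — synonymous.
Synonymous differences: 3.

3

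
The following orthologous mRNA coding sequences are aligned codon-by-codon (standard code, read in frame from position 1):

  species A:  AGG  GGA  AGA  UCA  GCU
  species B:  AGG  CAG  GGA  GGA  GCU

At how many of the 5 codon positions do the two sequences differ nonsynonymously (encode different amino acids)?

Codon 1: AGG Arg / AGG Arg — identical.
Codon 2: GGA Gly / CAG Gln — nonsynonymous.
Codon 3: AGA Arg / GGA Gly — nonsynonymous.
Codon 4: UCA Ser / GGA Gly — nonsynonymous.
Codon 5: GCU Ala / GCU Ala — identical.
Nonsynonymous differences: 3.

3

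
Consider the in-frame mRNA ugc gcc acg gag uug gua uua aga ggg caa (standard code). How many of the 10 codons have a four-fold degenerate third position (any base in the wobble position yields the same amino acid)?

4

Codon 1 UGC (Cys): third position 2-fold.
Codon 2 GCC (Ala): third position 4-fold.
Codon 3 ACG (Thr): third position 4-fold.
Codon 4 GAG (Glu): third position 2-fold.
Codon 5 UUG (Leu): third position 2-fold.
Codon 6 GUA (Val): third position 4-fold.
Codon 7 UUA (Leu): third position 2-fold.
Codon 8 AGA (Arg): third position 2-fold.
Codon 9 GGG (Gly): third position 4-fold.
Codon 10 CAA (Gln): third position 2-fold.
Four-fold degenerate third positions: 4.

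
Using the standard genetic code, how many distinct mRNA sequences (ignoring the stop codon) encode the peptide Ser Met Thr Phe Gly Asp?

384

Ser: 6 codons.
Met: 1 codon.
Thr: 4 codons.
Phe: 2 codons.
Gly: 4 codons.
Asp: 2 codons.
6 × 1 × 4 × 2 × 4 × 2 = 384.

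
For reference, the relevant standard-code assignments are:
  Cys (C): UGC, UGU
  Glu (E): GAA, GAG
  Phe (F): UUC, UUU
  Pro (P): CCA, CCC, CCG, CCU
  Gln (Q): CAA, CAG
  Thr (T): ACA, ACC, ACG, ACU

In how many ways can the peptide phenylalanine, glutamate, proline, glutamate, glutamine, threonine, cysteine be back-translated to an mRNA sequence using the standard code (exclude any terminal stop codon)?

Phe: 2 codons.
Glu: 2 codons.
Pro: 4 codons.
Glu: 2 codons.
Gln: 2 codons.
Thr: 4 codons.
Cys: 2 codons.
2 × 2 × 4 × 2 × 2 × 4 × 2 = 512.

512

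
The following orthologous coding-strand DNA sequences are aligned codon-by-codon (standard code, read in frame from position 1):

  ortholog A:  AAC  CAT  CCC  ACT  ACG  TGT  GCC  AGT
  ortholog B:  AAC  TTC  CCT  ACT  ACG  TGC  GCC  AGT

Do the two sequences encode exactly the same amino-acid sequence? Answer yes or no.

Codon 1: AAC Asn / AAC Asn — identical.
Codon 2: CAT His / TTC Phe — nonsynonymous.
Codon 3: CCC Pro / CCT Pro — synonymous.
Codon 4: ACT Thr / ACT Thr — identical.
Codon 5: ACG Thr / ACG Thr — identical.
Codon 6: TGT Cys / TGC Cys — synonymous.
Codon 7: GCC Ala / GCC Ala — identical.
Codon 8: AGT Ser / AGT Ser — identical.
Nonsynonymous differences: 1 → different protein.

no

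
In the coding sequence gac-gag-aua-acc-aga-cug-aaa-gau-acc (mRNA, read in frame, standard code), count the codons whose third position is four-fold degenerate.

3

Codon 1 GAC (Asp): third position 2-fold.
Codon 2 GAG (Glu): third position 2-fold.
Codon 3 AUA (Ile): third position 3-fold.
Codon 4 ACC (Thr): third position 4-fold.
Codon 5 AGA (Arg): third position 2-fold.
Codon 6 CUG (Leu): third position 4-fold.
Codon 7 AAA (Lys): third position 2-fold.
Codon 8 GAU (Asp): third position 2-fold.
Codon 9 ACC (Thr): third position 4-fold.
Four-fold degenerate third positions: 3.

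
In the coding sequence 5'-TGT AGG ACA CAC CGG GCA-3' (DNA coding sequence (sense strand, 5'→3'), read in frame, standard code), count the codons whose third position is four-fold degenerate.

Codon 1 TGT (Cys): third position 2-fold.
Codon 2 AGG (Arg): third position 2-fold.
Codon 3 ACA (Thr): third position 4-fold.
Codon 4 CAC (His): third position 2-fold.
Codon 5 CGG (Arg): third position 4-fold.
Codon 6 GCA (Ala): third position 4-fold.
Four-fold degenerate third positions: 3.

3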